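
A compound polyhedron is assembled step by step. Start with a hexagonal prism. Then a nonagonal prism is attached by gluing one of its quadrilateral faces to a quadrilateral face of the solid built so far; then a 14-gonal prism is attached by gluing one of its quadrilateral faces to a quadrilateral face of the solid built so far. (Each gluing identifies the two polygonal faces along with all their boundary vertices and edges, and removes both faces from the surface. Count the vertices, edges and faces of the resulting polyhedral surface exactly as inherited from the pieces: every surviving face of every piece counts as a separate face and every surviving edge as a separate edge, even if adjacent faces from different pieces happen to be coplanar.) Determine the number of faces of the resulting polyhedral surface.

A hexagonal prism: V=12, E=18, F=8.
Attach a nonagonal prism (V=18, E=27, F=11) along a 4-gon: merge 4 vertices and 4 edges, delete both glued faces → V=26, E=41, F=17.
Attach a 14-gonal prism (V=28, E=42, F=16) along a 4-gon: merge 4 vertices and 4 edges, delete both glued faces → V=50, E=79, F=31.
Check: V − E + F = 50 − 79 + 31 = 2.

31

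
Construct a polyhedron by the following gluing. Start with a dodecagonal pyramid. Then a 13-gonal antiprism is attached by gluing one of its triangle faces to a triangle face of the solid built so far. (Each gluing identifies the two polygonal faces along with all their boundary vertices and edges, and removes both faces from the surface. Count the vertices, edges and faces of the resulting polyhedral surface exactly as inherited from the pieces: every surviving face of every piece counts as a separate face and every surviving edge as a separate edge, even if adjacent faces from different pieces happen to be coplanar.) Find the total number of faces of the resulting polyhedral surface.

39

A dodecagonal pyramid: V=13, E=24, F=13.
Attach a 13-gonal antiprism (V=26, E=52, F=28) along a 3-gon: merge 3 vertices and 3 edges, delete both glued faces → V=36, E=73, F=39.
Check: V − E + F = 36 − 73 + 39 = 2.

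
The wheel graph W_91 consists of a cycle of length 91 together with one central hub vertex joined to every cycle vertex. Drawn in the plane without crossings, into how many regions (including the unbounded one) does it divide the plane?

W_91 has V = 91 + 1 = 92 vertices and E = 2·91 = 182 edges.
By Euler's formula F = 2 − V + E = 2 − 92 + 182 = 92.

92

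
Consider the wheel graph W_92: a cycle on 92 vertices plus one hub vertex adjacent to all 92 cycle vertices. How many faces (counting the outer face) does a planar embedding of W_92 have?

W_92 has V = 92 + 1 = 93 vertices and E = 2·92 = 184 edges.
By Euler's formula F = 2 − V + E = 2 − 93 + 184 = 93.

93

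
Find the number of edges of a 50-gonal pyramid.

A pyramid on an n-gon base has one n-gon and n triangles: V = 50 + 1 = 51, E = 2·50 = 100, F = 50 + 1 = 51.

100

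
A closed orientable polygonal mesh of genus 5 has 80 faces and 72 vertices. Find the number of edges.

For a closed orientable surface of genus 5, χ = 2 − 2·5 = -8.
E = V + F − (-8) = 72 + 80 − (-8) = 160.

160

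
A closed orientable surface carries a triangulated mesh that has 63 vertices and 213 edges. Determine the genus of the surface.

Every face is a triangle and each edge borders two faces, so 3F = 2·213, giving F = 142.
χ = V − E + F = 63 − 213 + 142 = -8.
For a closed orientable surface χ = 2 − 2g, so g = (2 − (-8))/2 = 5.

5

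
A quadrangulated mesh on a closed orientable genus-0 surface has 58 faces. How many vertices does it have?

60

χ = 2 − 2·0 = 2, and every face is a square so 4F = 2E.
E = 4·58/2 = 116. Then V = 2 + E − F = 2 + 116 − 58 = 60.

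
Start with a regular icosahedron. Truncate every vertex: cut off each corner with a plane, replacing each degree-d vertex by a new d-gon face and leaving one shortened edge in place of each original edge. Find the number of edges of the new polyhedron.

The base solid has V = 12, E = 30, F = 20.
Truncation replaces each original edge-end by a new vertex, so V′ = 2E = 60.
Each original edge survives, and each old vertex of degree d contributes d new edges; summing degrees gives Σd = 2E, so E′ = E + 2E = 3E = 90.
Each original face survives and each original vertex becomes one new face: F′ = F + V = 32.

90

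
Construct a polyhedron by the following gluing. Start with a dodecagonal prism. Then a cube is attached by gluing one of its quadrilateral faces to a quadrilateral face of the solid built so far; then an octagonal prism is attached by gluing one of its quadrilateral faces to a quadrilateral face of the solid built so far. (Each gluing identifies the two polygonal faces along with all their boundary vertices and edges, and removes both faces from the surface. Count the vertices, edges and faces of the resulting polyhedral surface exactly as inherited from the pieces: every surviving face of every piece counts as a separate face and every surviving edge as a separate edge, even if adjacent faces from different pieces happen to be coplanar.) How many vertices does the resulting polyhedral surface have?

40

A dodecagonal prism: V=24, E=36, F=14.
Attach a cube (V=8, E=12, F=6) along a 4-gon: merge 4 vertices and 4 edges, delete both glued faces → V=28, E=44, F=18.
Attach an octagonal prism (V=16, E=24, F=10) along a 4-gon: merge 4 vertices and 4 edges, delete both glued faces → V=40, E=64, F=26.
Check: V − E + F = 40 − 64 + 26 = 2.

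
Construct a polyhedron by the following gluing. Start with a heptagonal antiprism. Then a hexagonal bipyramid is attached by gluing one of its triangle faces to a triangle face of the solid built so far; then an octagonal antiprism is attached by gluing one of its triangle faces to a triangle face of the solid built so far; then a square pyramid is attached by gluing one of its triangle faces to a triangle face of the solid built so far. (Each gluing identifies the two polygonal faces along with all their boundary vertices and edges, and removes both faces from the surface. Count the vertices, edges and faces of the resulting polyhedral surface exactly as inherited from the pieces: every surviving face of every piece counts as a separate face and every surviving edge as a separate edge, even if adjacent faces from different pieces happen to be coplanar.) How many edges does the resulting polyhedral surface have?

A heptagonal antiprism: V=14, E=28, F=16.
Attach a hexagonal bipyramid (V=8, E=18, F=12) along a 3-gon: merge 3 vertices and 3 edges, delete both glued faces → V=19, E=43, F=26.
Attach an octagonal antiprism (V=16, E=32, F=18) along a 3-gon: merge 3 vertices and 3 edges, delete both glued faces → V=32, E=72, F=42.
Attach a square pyramid (V=5, E=8, F=5) along a 3-gon: merge 3 vertices and 3 edges, delete both glued faces → V=34, E=77, F=45.
Check: V − E + F = 34 − 77 + 45 = 2.

77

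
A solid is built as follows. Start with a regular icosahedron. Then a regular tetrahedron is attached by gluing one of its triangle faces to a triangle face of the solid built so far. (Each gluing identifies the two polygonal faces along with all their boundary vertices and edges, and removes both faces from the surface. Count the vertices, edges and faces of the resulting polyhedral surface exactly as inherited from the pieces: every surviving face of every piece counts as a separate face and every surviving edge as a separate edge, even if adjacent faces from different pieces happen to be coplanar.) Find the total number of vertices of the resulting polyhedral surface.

A regular icosahedron: V=12, E=30, F=20.
Attach a regular tetrahedron (V=4, E=6, F=4) along a 3-gon: merge 3 vertices and 3 edges, delete both glued faces → V=13, E=33, F=22.
Check: V − E + F = 13 − 33 + 22 = 2.

13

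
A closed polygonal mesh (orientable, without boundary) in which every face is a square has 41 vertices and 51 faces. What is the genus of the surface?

Every face is a square, so 2E = 4·51 = 204, giving E = 102.
χ = V − E + F = 41 − 102 + 51 = -10.
For a closed orientable surface χ = 2 − 2g, so g = (2 − (-10))/2 = 6.

6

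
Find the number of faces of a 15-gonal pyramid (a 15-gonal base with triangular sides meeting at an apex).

16

A pyramid on an n-gon base has one n-gon and n triangles: V = 15 + 1 = 16, E = 2·15 = 30, F = 15 + 1 = 16.
Check: V − E + F = 16 − 30 + 16 = 2.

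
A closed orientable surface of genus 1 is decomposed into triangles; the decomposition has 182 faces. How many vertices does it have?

91

χ = 2 − 2·1 = 0, and every face is a triangle so 3F = 2E.
E = 3·182/2 = 273. Then V = 0 + E − F = 0 + 273 − 182 = 91.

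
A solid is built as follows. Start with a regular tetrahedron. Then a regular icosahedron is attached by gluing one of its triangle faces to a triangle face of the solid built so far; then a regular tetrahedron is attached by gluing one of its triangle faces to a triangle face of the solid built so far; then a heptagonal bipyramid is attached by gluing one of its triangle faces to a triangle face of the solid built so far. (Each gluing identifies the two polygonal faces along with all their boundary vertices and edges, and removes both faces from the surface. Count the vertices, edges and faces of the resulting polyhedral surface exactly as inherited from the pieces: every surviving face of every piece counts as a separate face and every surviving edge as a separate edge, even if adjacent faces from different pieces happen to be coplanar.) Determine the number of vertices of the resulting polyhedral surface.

A regular tetrahedron: V=4, E=6, F=4.
Attach a regular icosahedron (V=12, E=30, F=20) along a 3-gon: merge 3 vertices and 3 edges, delete both glued faces → V=13, E=33, F=22.
Attach a regular tetrahedron (V=4, E=6, F=4) along a 3-gon: merge 3 vertices and 3 edges, delete both glued faces → V=14, E=36, F=24.
Attach a heptagonal bipyramid (V=9, E=21, F=14) along a 3-gon: merge 3 vertices and 3 edges, delete both glued faces → V=20, E=54, F=36.
Check: V − E + F = 20 − 54 + 36 = 2.

20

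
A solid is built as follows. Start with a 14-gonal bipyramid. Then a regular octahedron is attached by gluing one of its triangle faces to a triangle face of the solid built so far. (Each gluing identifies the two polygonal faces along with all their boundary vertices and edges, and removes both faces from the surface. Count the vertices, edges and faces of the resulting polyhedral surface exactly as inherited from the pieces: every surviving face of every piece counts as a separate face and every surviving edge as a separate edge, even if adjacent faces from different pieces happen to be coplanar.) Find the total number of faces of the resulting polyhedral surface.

A 14-gonal bipyramid: V=16, E=42, F=28.
Attach a regular octahedron (V=6, E=12, F=8) along a 3-gon: merge 3 vertices and 3 edges, delete both glued faces → V=19, E=51, F=34.
Check: V − E + F = 19 − 51 + 34 = 2.

34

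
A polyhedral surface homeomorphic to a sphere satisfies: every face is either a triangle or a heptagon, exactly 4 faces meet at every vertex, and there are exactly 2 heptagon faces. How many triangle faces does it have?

14

Let x be the number of triangles; then F = 2 + x.
Edge–face incidences: 2E = 7·2 + 3·x = 14 + 3x.
Every vertex has degree 4, so 4V = 2E.
Euler: V − E + F = 2 ⇒ (2E)/4 − E + (2 + x) = 2.
Multiply by 8: 2·(2E) − 4·(2E) + 8·(2 + x) = 16, i.e. 16 + 8x − 2·(14 + 3x) = 16.
Collecting terms: 2x − 12 = 16, so 2x = 28, so x = 14.
Then 2E = 14 + 3·14 = 56, so E = 28, V = 2E/4 = 14, F = 2 + 14 = 16.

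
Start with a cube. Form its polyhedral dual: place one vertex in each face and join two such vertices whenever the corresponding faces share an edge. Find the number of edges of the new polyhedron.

12

The base solid has V = 8, E = 12, F = 6.
The dual swaps V and F and preserves E: V′ = F = 6, E′ = E = 12, F′ = V = 8.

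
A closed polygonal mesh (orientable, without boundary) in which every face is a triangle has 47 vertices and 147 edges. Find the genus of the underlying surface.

2

Every face is a triangle and each edge borders two faces, so 3F = 2·147, giving F = 98.
χ = V − E + F = 47 − 147 + 98 = -2.
For a closed orientable surface χ = 2 − 2g, so g = (2 − (-2))/2 = 2.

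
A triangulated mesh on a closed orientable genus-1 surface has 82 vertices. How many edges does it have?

246

χ = 2 − 2·1 = 0, and every face is a triangle so 3F = 2E.
V − E + F = 0 with E = 3F/2 gives 82 − (3/2 − 1)·F = 0, so F = 164 and E = 246.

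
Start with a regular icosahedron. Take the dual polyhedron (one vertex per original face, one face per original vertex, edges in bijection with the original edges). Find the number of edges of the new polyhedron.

30

The base solid has V = 12, E = 30, F = 20.
The dual swaps V and F and preserves E: V′ = F = 20, E′ = E = 30, F′ = V = 12.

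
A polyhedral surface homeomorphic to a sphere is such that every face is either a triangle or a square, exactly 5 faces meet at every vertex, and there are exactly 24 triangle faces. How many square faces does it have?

Let x be the number of squares; then F = 24 + x.
Edge–face incidences: 2E = 3·24 + 4·x = 72 + 4x.
Every vertex has degree 5, so 5V = 2E.
Euler: V − E + F = 2 ⇒ (2E)/5 − E + (24 + x) = 2.
Multiply by 10: 2·(2E) − 5·(2E) + 10·(24 + x) = 20, i.e. 240 + 10x − 3·(72 + 4x) = 20.
Collecting terms: −2x + 24 = 20, so −2x = −4, so x = 2.
Then 2E = 72 + 4·2 = 80, so E = 40, V = 2E/5 = 16, F = 24 + 2 = 26.

2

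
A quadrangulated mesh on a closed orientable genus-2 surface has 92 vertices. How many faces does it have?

χ = 2 − 2·2 = -2, and every face is a square so 4F = 2E.
V − E + F = -2 with E = 4F/2 gives 92 − (4/2 − 1)·F = -2, so F = 94 and E = 188.

94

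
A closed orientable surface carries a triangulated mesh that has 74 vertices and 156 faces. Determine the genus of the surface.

Every face is a triangle, so 2E = 3·156 = 468, giving E = 234.
χ = V − E + F = 74 − 234 + 156 = -4.
For a closed orientable surface χ = 2 − 2g, so g = (2 − (-4))/2 = 3.

3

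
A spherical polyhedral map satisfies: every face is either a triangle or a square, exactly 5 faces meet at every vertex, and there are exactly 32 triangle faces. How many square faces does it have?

6

Let x be the number of squares; then F = 32 + x.
Edge–face incidences: 2E = 3·32 + 4·x = 96 + 4x.
Every vertex has degree 5, so 5V = 2E.
Euler: V − E + F = 2 ⇒ (2E)/5 − E + (32 + x) = 2.
Multiply by 10: 2·(2E) − 5·(2E) + 10·(32 + x) = 20, i.e. 320 + 10x − 3·(96 + 4x) = 20.
Collecting terms: −2x + 32 = 20, so −2x = −12, so x = 6.
Then 2E = 96 + 4·6 = 120, so E = 60, V = 2E/5 = 24, F = 32 + 6 = 38.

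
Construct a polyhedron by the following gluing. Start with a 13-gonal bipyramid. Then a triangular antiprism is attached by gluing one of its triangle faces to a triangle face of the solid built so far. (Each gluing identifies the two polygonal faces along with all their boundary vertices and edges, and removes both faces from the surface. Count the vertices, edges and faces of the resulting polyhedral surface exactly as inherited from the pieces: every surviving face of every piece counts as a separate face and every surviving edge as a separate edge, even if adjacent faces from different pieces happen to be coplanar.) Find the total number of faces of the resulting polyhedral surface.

32

A 13-gonal bipyramid: V=15, E=39, F=26.
Attach a triangular antiprism (V=6, E=12, F=8) along a 3-gon: merge 3 vertices and 3 edges, delete both glued faces → V=18, E=48, F=32.
Check: V − E + F = 18 − 48 + 32 = 2.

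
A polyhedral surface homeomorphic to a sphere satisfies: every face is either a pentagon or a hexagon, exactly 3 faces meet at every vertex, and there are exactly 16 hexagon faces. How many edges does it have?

78

Let x be the number of pentagons; then F = 16 + x.
Edge–face incidences: 2E = 6·16 + 5·x = 96 + 5x.
Every vertex has degree 3, so 3V = 2E.
Euler: V − E + F = 2 ⇒ (2E)/3 − E + (16 + x) = 2.
Multiply by 6: 2·(2E) − 3·(2E) + 6·(16 + x) = 12, i.e. 96 + 6x − (96 + 5x) = 12.
Collecting terms: x = 12.
Then 2E = 96 + 5·12 = 156, so E = 78, V = 2E/3 = 52, F = 16 + 12 = 28.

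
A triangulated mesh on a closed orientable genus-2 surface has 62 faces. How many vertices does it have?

29

χ = 2 − 2·2 = -2, and every face is a triangle so 3F = 2E.
E = 3·62/2 = 93. Then V = -2 + E − F = -2 + 93 − 62 = 29.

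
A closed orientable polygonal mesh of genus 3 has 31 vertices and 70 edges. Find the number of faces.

For a closed orientable surface of genus 3, χ = 2 − 2·3 = -4.
F = -4 − V + E = -4 − 31 + 70 = 35.

35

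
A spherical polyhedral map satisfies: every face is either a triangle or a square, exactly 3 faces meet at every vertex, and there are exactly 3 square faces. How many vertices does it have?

Let x be the number of triangles; then F = 3 + x.
Edge–face incidences: 2E = 4·3 + 3·x = 12 + 3x.
Every vertex has degree 3, so 3V = 2E.
Euler: V − E + F = 2 ⇒ (2E)/3 − E + (3 + x) = 2.
Multiply by 6: 2·(2E) − 3·(2E) + 6·(3 + x) = 12, i.e. 18 + 6x − (12 + 3x) = 12.
Collecting terms: 3x + 6 = 12, so 3x = 6, so x = 2.
Then 2E = 12 + 3·2 = 18, so E = 9, V = 2E/3 = 6, F = 3 + 2 = 5.

6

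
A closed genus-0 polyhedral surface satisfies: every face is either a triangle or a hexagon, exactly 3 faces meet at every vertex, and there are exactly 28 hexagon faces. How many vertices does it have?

Let x be the number of triangles; then F = 28 + x.
Edge–face incidences: 2E = 6·28 + 3·x = 168 + 3x.
Every vertex has degree 3, so 3V = 2E.
Euler: V − E + F = 2 ⇒ (2E)/3 − E + (28 + x) = 2.
Multiply by 6: 2·(2E) − 3·(2E) + 6·(28 + x) = 12, i.e. 168 + 6x − (168 + 3x) = 12.
Collecting terms: 3x = 12, so x = 4.
Then 2E = 168 + 3·4 = 180, so E = 90, V = 2E/3 = 60, F = 28 + 4 = 32.

60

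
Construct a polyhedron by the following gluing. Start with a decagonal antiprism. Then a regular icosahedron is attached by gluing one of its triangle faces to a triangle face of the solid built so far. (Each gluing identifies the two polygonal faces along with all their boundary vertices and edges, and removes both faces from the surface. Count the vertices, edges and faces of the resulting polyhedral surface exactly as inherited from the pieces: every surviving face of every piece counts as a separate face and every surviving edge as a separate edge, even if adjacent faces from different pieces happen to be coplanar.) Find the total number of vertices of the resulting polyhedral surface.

29

A decagonal antiprism: V=20, E=40, F=22.
Attach a regular icosahedron (V=12, E=30, F=20) along a 3-gon: merge 3 vertices and 3 edges, delete both glued faces → V=29, E=67, F=40.
Check: V − E + F = 29 − 67 + 40 = 2.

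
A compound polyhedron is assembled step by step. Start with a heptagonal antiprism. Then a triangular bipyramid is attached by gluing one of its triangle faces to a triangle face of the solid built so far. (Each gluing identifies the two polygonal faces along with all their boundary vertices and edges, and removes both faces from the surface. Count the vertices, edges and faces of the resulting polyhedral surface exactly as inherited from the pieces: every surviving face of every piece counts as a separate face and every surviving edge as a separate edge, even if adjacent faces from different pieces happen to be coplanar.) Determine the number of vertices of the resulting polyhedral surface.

16

A heptagonal antiprism: V=14, E=28, F=16.
Attach a triangular bipyramid (V=5, E=9, F=6) along a 3-gon: merge 3 vertices and 3 edges, delete both glued faces → V=16, E=34, F=20.
Check: V − E + F = 16 − 34 + 20 = 2.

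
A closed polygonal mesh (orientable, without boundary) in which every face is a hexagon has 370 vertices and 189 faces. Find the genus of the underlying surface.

Every face is a hexagon, so 2E = 6·189 = 1134, giving E = 567.
χ = V − E + F = 370 − 567 + 189 = -8.
For a closed orientable surface χ = 2 − 2g, so g = (2 − (-8))/2 = 5.

5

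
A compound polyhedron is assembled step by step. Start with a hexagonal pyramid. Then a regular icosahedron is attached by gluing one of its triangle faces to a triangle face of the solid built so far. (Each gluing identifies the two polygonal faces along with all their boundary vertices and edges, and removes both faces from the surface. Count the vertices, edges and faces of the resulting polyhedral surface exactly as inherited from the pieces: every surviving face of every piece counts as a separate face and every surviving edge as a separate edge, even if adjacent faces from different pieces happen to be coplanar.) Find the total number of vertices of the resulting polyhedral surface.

A hexagonal pyramid: V=7, E=12, F=7.
Attach a regular icosahedron (V=12, E=30, F=20) along a 3-gon: merge 3 vertices and 3 edges, delete both glued faces → V=16, E=39, F=25.
Check: V − E + F = 16 − 39 + 25 = 2.

16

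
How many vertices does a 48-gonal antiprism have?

96

An antiprism on an n-gon has two n-gon caps and 2n triangles: V = 2·48 = 96, E = 4·48 = 192, F = 2·48 + 2 = 98.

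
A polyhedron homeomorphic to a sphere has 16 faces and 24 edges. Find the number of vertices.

Here V − E + F = 2.
V = 2 + E − F = 2 + 24 − 16 = 10.

10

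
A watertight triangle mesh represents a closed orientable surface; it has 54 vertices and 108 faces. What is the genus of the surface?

Every face is a triangle, so 2E = 3·108 = 324, giving E = 162.
χ = V − E + F = 54 − 162 + 108 = 0.
For a closed orientable surface χ = 2 − 2g, so g = (2 − (0))/2 = 1.

1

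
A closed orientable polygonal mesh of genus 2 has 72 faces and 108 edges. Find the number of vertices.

For a closed orientable surface of genus 2, χ = 2 − 2·2 = -2.
V = -2 + E − F = -2 + 108 − 72 = 34.

34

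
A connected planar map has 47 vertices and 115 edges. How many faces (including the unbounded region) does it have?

Euler's formula for a connected plane graph: V − E + F = 2, so F = 2 − 47 + 115 = 70.

70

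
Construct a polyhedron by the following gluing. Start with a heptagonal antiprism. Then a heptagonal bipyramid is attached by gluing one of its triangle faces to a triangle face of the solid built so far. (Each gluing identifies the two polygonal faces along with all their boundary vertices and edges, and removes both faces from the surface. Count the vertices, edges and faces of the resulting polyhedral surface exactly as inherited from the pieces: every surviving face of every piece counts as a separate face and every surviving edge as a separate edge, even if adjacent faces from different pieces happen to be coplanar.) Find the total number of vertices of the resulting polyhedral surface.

A heptagonal antiprism: V=14, E=28, F=16.
Attach a heptagonal bipyramid (V=9, E=21, F=14) along a 3-gon: merge 3 vertices and 3 edges, delete both glued faces → V=20, E=46, F=28.
Check: V − E + F = 20 − 46 + 28 = 2.

20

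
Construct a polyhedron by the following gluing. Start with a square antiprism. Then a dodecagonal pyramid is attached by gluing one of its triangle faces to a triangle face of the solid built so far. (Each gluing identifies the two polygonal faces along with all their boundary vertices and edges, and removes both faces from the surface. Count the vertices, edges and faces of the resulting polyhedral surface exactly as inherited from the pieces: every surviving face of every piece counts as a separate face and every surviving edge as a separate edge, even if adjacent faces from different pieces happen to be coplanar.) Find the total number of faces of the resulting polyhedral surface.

21

A square antiprism: V=8, E=16, F=10.
Attach a dodecagonal pyramid (V=13, E=24, F=13) along a 3-gon: merge 3 vertices and 3 edges, delete both glued faces → V=18, E=37, F=21.
Check: V − E + F = 18 − 37 + 21 = 2.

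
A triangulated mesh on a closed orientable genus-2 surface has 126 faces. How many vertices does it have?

χ = 2 − 2·2 = -2, and every face is a triangle so 3F = 2E.
E = 3·126/2 = 189. Then V = -2 + E − F = -2 + 189 − 126 = 61.

61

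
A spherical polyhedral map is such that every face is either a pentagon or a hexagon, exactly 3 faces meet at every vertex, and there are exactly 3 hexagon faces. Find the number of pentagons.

12

Let x be the number of pentagons; then F = 3 + x.
Edge–face incidences: 2E = 6·3 + 5·x = 18 + 5x.
Every vertex has degree 3, so 3V = 2E.
Euler: V − E + F = 2 ⇒ (2E)/3 − E + (3 + x) = 2.
Multiply by 6: 2·(2E) − 3·(2E) + 6·(3 + x) = 12, i.e. 18 + 6x − (18 + 5x) = 12.
Collecting terms: x = 12.
Then 2E = 18 + 5·12 = 78, so E = 39, V = 2E/3 = 26, F = 3 + 12 = 15.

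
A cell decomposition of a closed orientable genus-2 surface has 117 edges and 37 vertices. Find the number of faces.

78

For a closed orientable surface of genus 2, χ = 2 − 2·2 = -2.
F = -2 − V + E = -2 − 37 + 117 = 78.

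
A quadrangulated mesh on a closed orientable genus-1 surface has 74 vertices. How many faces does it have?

74

χ = 2 − 2·1 = 0, and every face is a square so 4F = 2E.
V − E + F = 0 with E = 4F/2 gives 74 − (4/2 − 1)·F = 0, so F = 74 and E = 148.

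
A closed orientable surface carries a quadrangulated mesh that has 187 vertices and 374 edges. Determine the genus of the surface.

1

Every face is a square and each edge borders two faces, so 4F = 2·374, giving F = 187.
χ = V − E + F = 187 − 374 + 187 = 0.
For a closed orientable surface χ = 2 − 2g, so g = (2 − (0))/2 = 1.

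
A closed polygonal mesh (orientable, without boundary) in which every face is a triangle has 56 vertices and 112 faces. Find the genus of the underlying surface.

Every face is a triangle, so 2E = 3·112 = 336, giving E = 168.
χ = V − E + F = 56 − 168 + 112 = 0.
For a closed orientable surface χ = 2 − 2g, so g = (2 − (0))/2 = 1.

1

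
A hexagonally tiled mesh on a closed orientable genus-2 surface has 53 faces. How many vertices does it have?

104

χ = 2 − 2·2 = -2, and every face is a hexagon so 6F = 2E.
E = 6·53/2 = 159. Then V = -2 + E − F = -2 + 159 − 53 = 104.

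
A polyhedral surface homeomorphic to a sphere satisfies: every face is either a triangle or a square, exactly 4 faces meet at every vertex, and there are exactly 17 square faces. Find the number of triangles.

Let x be the number of triangles; then F = 17 + x.
Edge–face incidences: 2E = 4·17 + 3·x = 68 + 3x.
Every vertex has degree 4, so 4V = 2E.
Euler: V − E + F = 2 ⇒ (2E)/4 − E + (17 + x) = 2.
Multiply by 8: 2·(2E) − 4·(2E) + 8·(17 + x) = 16, i.e. 136 + 8x − 2·(68 + 3x) = 16.
Collecting terms: 2x = 16, so x = 8.
Then 2E = 68 + 3·8 = 92, so E = 46, V = 2E/4 = 23, F = 17 + 8 = 25.

8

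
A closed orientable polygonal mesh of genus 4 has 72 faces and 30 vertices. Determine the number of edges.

108

For a closed orientable surface of genus 4, χ = 2 − 2·4 = -6.
E = V + F − (-6) = 30 + 72 − (-6) = 108.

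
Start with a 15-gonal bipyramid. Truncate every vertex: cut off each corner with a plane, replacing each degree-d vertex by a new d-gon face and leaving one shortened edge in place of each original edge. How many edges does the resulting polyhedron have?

135

The base solid has V = 17, E = 45, F = 30.
Truncation replaces each original edge-end by a new vertex, so V′ = 2E = 90.
Each original edge survives, and each old vertex of degree d contributes d new edges; summing degrees gives Σd = 2E, so E′ = E + 2E = 3E = 135.
Each original face survives and each original vertex becomes one new face: F′ = F + V = 47.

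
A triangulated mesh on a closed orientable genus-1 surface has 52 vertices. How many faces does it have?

χ = 2 − 2·1 = 0, and every face is a triangle so 3F = 2E.
V − E + F = 0 with E = 3F/2 gives 52 − (3/2 − 1)·F = 0, so F = 104 and E = 156.

104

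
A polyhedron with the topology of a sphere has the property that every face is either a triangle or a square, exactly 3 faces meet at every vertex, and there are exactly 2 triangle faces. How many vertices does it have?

6

Let x be the number of squares; then F = 2 + x.
Edge–face incidences: 2E = 3·2 + 4·x = 6 + 4x.
Every vertex has degree 3, so 3V = 2E.
Euler: V − E + F = 2 ⇒ (2E)/3 − E + (2 + x) = 2.
Multiply by 6: 2·(2E) − 3·(2E) + 6·(2 + x) = 12, i.e. 12 + 6x − (6 + 4x) = 12.
Collecting terms: 2x + 6 = 12, so 2x = 6, so x = 3.
Then 2E = 6 + 4·3 = 18, so E = 9, V = 2E/3 = 6, F = 2 + 3 = 5.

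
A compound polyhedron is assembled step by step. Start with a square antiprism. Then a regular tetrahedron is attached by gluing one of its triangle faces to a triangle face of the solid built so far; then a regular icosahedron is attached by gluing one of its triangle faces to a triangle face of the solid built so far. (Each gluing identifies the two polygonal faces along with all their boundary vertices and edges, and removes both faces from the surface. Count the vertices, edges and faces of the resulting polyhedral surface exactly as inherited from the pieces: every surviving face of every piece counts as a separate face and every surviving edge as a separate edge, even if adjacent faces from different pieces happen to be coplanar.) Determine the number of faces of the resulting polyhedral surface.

30

A square antiprism: V=8, E=16, F=10.
Attach a regular tetrahedron (V=4, E=6, F=4) along a 3-gon: merge 3 vertices and 3 edges, delete both glued faces → V=9, E=19, F=12.
Attach a regular icosahedron (V=12, E=30, F=20) along a 3-gon: merge 3 vertices and 3 edges, delete both glued faces → V=18, E=46, F=30.
Check: V − E + F = 18 − 46 + 30 = 2.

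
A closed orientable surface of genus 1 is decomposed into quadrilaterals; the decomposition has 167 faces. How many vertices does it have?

χ = 2 − 2·1 = 0, and every face is a square so 4F = 2E.
E = 4·167/2 = 334. Then V = 0 + E − F = 0 + 334 − 167 = 167.

167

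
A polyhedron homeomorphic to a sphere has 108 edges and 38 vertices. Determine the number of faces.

72

Here V − E + F = 2.
F = 2 − V + E = 2 − 38 + 108 = 72.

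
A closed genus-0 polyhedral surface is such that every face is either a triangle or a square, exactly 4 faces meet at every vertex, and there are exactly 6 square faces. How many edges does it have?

24

Let x be the number of triangles; then F = 6 + x.
Edge–face incidences: 2E = 4·6 + 3·x = 24 + 3x.
Every vertex has degree 4, so 4V = 2E.
Euler: V − E + F = 2 ⇒ (2E)/4 − E + (6 + x) = 2.
Multiply by 8: 2·(2E) − 4·(2E) + 8·(6 + x) = 16, i.e. 48 + 8x − 2·(24 + 3x) = 16.
Collecting terms: 2x = 16, so x = 8.
Then 2E = 24 + 3·8 = 48, so E = 24, V = 2E/4 = 12, F = 6 + 8 = 14.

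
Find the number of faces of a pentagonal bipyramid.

10

A bipyramid over an n-gon has 2n triangular faces and n + 2 vertices: V = 5 + 2 = 7, E = 3·5 = 15, F = 2·5 = 10.
Check: V − E + F = 7 − 15 + 10 = 2.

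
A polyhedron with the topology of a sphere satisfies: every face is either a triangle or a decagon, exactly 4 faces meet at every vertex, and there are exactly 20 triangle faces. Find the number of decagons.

Let x be the number of decagons; then F = 20 + x.
Edge–face incidences: 2E = 3·20 + 10·x = 60 + 10x.
Every vertex has degree 4, so 4V = 2E.
Euler: V − E + F = 2 ⇒ (2E)/4 − E + (20 + x) = 2.
Multiply by 8: 2·(2E) − 4·(2E) + 8·(20 + x) = 16, i.e. 160 + 8x − 2·(60 + 10x) = 16.
Collecting terms: −12x + 40 = 16, so −12x = −24, so x = 2.
Then 2E = 60 + 10·2 = 80, so E = 40, V = 2E/4 = 20, F = 20 + 2 = 22.

2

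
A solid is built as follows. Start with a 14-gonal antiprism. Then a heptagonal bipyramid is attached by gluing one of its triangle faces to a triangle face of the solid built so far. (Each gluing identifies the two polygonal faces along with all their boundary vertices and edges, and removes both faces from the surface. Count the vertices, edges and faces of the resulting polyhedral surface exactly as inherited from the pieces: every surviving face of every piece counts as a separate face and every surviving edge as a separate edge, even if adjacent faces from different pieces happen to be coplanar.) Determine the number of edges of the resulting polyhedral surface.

74

A 14-gonal antiprism: V=28, E=56, F=30.
Attach a heptagonal bipyramid (V=9, E=21, F=14) along a 3-gon: merge 3 vertices and 3 edges, delete both glued faces → V=34, E=74, F=42.
Check: V − E + F = 34 − 74 + 42 = 2.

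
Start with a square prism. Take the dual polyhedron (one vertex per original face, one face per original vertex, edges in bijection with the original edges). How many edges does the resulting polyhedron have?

12

The base solid has V = 8, E = 12, F = 6.
The dual swaps V and F and preserves E: V′ = F = 6, E′ = E = 12, F′ = V = 8.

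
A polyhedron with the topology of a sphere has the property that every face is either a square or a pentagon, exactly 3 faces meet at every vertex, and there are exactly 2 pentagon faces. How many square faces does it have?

5

Let x be the number of squares; then F = 2 + x.
Edge–face incidences: 2E = 5·2 + 4·x = 10 + 4x.
Every vertex has degree 3, so 3V = 2E.
Euler: V − E + F = 2 ⇒ (2E)/3 − E + (2 + x) = 2.
Multiply by 6: 2·(2E) − 3·(2E) + 6·(2 + x) = 12, i.e. 12 + 6x − (10 + 4x) = 12.
Collecting terms: 2x + 2 = 12, so 2x = 10, so x = 5.
Then 2E = 10 + 4·5 = 30, so E = 15, V = 2E/3 = 10, F = 2 + 5 = 7.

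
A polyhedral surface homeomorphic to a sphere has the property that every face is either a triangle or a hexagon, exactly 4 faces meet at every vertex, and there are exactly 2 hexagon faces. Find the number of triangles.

Let x be the number of triangles; then F = 2 + x.
Edge–face incidences: 2E = 6·2 + 3·x = 12 + 3x.
Every vertex has degree 4, so 4V = 2E.
Euler: V − E + F = 2 ⇒ (2E)/4 − E + (2 + x) = 2.
Multiply by 8: 2·(2E) − 4·(2E) + 8·(2 + x) = 16, i.e. 16 + 8x − 2·(12 + 3x) = 16.
Collecting terms: 2x − 8 = 16, so 2x = 24, so x = 12.
Then 2E = 12 + 3·12 = 48, so E = 24, V = 2E/4 = 12, F = 2 + 12 = 14.

12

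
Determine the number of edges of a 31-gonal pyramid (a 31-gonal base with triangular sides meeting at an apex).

62

A pyramid on an n-gon base has one n-gon and n triangles: V = 31 + 1 = 32, E = 2·31 = 62, F = 31 + 1 = 32.
Check: V − E + F = 32 − 62 + 32 = 2.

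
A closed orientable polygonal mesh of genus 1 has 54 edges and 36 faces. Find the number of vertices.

18

For a closed orientable surface of genus 1, χ = 2 − 2·1 = 0.
V = 0 + E − F = 0 + 54 − 36 = 18.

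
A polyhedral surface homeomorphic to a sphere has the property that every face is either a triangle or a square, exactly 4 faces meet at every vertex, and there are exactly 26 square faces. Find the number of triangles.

Let x be the number of triangles; then F = 26 + x.
Edge–face incidences: 2E = 4·26 + 3·x = 104 + 3x.
Every vertex has degree 4, so 4V = 2E.
Euler: V − E + F = 2 ⇒ (2E)/4 − E + (26 + x) = 2.
Multiply by 8: 2·(2E) − 4·(2E) + 8·(26 + x) = 16, i.e. 208 + 8x − 2·(104 + 3x) = 16.
Collecting terms: 2x = 16, so x = 8.
Then 2E = 104 + 3·8 = 128, so E = 64, V = 2E/4 = 32, F = 26 + 8 = 34.

8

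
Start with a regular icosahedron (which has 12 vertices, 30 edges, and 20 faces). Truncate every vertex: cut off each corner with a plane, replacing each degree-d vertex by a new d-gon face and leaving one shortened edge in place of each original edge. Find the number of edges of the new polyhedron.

90

Truncation replaces each original edge-end by a new vertex, so V′ = 2E = 60.
Each original edge survives, and each old vertex of degree d contributes d new edges; summing degrees gives Σd = 2E, so E′ = E + 2E = 3E = 90.
Each original face survives and each original vertex becomes one new face: F′ = F + V = 32.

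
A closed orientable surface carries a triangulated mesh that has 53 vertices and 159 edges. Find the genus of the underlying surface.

1

Every face is a triangle and each edge borders two faces, so 3F = 2·159, giving F = 106.
χ = V − E + F = 53 − 159 + 106 = 0.
For a closed orientable surface χ = 2 − 2g, so g = (2 − (0))/2 = 1.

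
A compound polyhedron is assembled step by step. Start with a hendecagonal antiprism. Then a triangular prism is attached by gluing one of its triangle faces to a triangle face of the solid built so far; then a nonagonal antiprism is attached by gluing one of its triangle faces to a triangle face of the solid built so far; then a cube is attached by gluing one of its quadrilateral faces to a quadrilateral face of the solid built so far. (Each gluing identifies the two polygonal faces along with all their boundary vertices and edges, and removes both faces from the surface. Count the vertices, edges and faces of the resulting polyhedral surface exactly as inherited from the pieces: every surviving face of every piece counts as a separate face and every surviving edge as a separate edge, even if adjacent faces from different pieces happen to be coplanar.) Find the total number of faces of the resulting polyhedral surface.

49

A hendecagonal antiprism: V=22, E=44, F=24.
Attach a triangular prism (V=6, E=9, F=5) along a 3-gon: merge 3 vertices and 3 edges, delete both glued faces → V=25, E=50, F=27.
Attach a nonagonal antiprism (V=18, E=36, F=20) along a 3-gon: merge 3 vertices and 3 edges, delete both glued faces → V=40, E=83, F=45.
Attach a cube (V=8, E=12, F=6) along a 4-gon: merge 4 vertices and 4 edges, delete both glued faces → V=44, E=91, F=49.
Check: V − E + F = 44 − 91 + 49 = 2.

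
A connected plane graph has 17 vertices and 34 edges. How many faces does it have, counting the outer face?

Euler's formula for a connected plane graph: V − E + F = 2, so F = 2 − 17 + 34 = 19.

19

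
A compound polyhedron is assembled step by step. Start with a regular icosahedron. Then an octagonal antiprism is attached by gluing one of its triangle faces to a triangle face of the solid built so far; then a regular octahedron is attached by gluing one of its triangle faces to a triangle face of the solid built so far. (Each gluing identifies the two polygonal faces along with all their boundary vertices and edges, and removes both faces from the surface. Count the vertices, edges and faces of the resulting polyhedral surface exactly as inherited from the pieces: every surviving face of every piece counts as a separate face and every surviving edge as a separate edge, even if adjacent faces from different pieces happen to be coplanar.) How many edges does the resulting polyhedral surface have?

A regular icosahedron: V=12, E=30, F=20.
Attach an octagonal antiprism (V=16, E=32, F=18) along a 3-gon: merge 3 vertices and 3 edges, delete both glued faces → V=25, E=59, F=36.
Attach a regular octahedron (V=6, E=12, F=8) along a 3-gon: merge 3 vertices and 3 edges, delete both glued faces → V=28, E=68, F=42.
Check: V − E + F = 28 − 68 + 42 = 2.

68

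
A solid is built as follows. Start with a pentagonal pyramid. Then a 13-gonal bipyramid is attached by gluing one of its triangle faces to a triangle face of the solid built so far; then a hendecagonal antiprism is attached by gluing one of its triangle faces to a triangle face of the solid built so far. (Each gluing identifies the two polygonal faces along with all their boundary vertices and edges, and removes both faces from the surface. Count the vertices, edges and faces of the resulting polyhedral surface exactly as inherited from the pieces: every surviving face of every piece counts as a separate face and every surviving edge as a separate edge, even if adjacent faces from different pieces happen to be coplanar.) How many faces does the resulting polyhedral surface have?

A pentagonal pyramid: V=6, E=10, F=6.
Attach a 13-gonal bipyramid (V=15, E=39, F=26) along a 3-gon: merge 3 vertices and 3 edges, delete both glued faces → V=18, E=46, F=30.
Attach a hendecagonal antiprism (V=22, E=44, F=24) along a 3-gon: merge 3 vertices and 3 edges, delete both glued faces → V=37, E=87, F=52.
Check: V − E + F = 37 − 87 + 52 = 2.

52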